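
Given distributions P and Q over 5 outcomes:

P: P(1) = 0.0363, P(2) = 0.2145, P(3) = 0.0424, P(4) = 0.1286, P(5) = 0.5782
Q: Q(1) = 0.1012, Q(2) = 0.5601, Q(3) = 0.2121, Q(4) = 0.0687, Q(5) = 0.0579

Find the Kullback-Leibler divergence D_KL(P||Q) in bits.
1.5867 bits

D_KL(P||Q) = Σ P(x) log₂(P(x)/Q(x))

Computing term by term:
  P(1)·log₂(P(1)/Q(1)) = 0.0363·log₂(0.0363/0.1012) = -0.05369
  P(2)·log₂(P(2)/Q(2)) = 0.2145·log₂(0.2145/0.5601) = -0.29702
  P(3)·log₂(P(3)/Q(3)) = 0.0424·log₂(0.0424/0.2121) = -0.09848
  P(4)·log₂(P(4)/Q(4)) = 0.1286·log₂(0.1286/0.0687) = 0.11632
  P(5)·log₂(P(5)/Q(5)) = 0.5782·log₂(0.5782/0.0579) = 1.91959

D_KL(P||Q) = -0.05369 - 0.29702 - 0.09848 + 0.11632 + 1.91959 = 1.58672 ≈ 1.5867 bits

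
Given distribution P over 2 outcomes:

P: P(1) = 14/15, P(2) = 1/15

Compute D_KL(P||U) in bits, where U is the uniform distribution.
0.6466 bits

U(i) = 1/2 for all i

D_KL(P||U) = Σ P(x) log₂(P(x) / (1/2))
           = Σ P(x) log₂(P(x)) + log₂(2)
           = log₂(2) - H(P)

H(P) = -Σ P(x) log₂(P(x)):
  -P(1)·log₂(P(1)) = -(14/15)·log₂(14/15) = 0.09290
  -P(2)·log₂(P(2)) = -(1/15)·log₂(1/15) = 0.26046
H(P) = 0.09290 + 0.26046 = 0.35336 bits

log₂(2) = 1.00000 bits

D_KL(P||U) = 1.00000 - 0.35336 = 0.64664 ≈ 0.6466 bits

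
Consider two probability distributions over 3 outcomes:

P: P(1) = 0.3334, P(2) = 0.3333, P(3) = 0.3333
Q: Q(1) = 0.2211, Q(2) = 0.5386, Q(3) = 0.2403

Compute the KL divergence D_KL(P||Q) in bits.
0.1241 bits

D_KL(P||Q) = Σ P(x) log₂(P(x)/Q(x))

Computing term by term:
  P(1)·log₂(P(1)/Q(1)) = 0.3334·log₂(0.3334/0.2211) = 0.19756
  P(2)·log₂(P(2)/Q(2)) = 0.3333·log₂(0.3333/0.5386) = -0.23077
  P(3)·log₂(P(3)/Q(3)) = 0.3333·log₂(0.3333/0.2403) = 0.15731

D_KL(P||Q) = 0.19756 - 0.23077 + 0.15731 = 0.12410 ≈ 0.1241 bits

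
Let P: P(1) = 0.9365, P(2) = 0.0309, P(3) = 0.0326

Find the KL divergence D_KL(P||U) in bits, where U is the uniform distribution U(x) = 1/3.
1.1803 bits

U(i) = 1/3 for all i

D_KL(P||U) = Σ P(x) log₂(P(x) / (1/3))
           = Σ P(x) log₂(P(x)) + log₂(3)
           = log₂(3) - H(P)

H(P) = -Σ P(x) log₂(P(x)):
  -P(1)·log₂(P(1)) = -(0.9365)·log₂(0.9365) = 0.08864
  -P(2)·log₂(P(2)) = -(0.0309)·log₂(0.0309) = 0.15500
  -P(3)·log₂(P(3)) = -(0.0326)·log₂(0.0326) = 0.16101
H(P) = 0.08864 + 0.15500 + 0.16101 = 0.40465 bits

log₂(3) = 1.58496 bits

D_KL(P||U) = 1.58496 - 0.40465 = 1.18031 ≈ 1.1803 bits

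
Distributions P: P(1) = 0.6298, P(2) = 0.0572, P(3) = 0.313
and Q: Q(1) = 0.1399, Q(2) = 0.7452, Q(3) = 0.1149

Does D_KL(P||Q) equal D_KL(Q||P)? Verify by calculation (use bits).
D_KL(P||Q) = 1.6077 bits, D_KL(Q||P) = 2.2901 bits. No — D_KL(P||Q) ≠ D_KL(Q||P) for this pair.

D_KL(P||Q) = Σ P(x) log₂(P(x)/Q(x))

Computing term by term:
  P(1)·log₂(P(1)/Q(1)) = 0.6298·log₂(0.6298/0.1399) = 1.36698
  P(2)·log₂(P(2)/Q(2)) = 0.0572·log₂(0.0572/0.7452) = -0.21184
  P(3)·log₂(P(3)/Q(3)) = 0.313·log₂(0.313/0.1149) = 0.45253

D_KL(P||Q) = 1.36698 - 0.21184 + 0.45253 = 1.60767 ≈ 1.6077 bits

D_KL(Q||P) = Σ Q(x) log₂(Q(x)/P(x))

Computing term by term:
  Q(1)·log₂(Q(1)/P(1)) = 0.1399·log₂(0.1399/0.6298) = -0.30365
  Q(2)·log₂(Q(2)/P(2)) = 0.7452·log₂(0.7452/0.0572) = 2.75988
  Q(3)·log₂(Q(3)/P(3)) = 0.1149·log₂(0.1149/0.313) = -0.16612

D_KL(Q||P) = -0.30365 + 2.75988 - 0.16612 = 2.29011 ≈ 2.2901 bits

These are NOT equal (difference: 0.6824 bits). KL divergence is asymmetric: D_KL(P||Q) ≠ D_KL(Q||P) in general.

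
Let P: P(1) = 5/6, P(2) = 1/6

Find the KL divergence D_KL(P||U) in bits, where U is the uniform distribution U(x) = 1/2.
0.3500 bits

U(i) = 1/2 for all i

D_KL(P||U) = Σ P(x) log₂(P(x) / (1/2))
           = Σ P(x) log₂(P(x)) + log₂(2)
           = log₂(2) - H(P)

H(P) = -Σ P(x) log₂(P(x)):
  -P(1)·log₂(P(1)) = -(5/6)·log₂(5/6) = 0.21920
  -P(2)·log₂(P(2)) = -(1/6)·log₂(1/6) = 0.43083
H(P) = 0.21920 + 0.43083 = 0.65003 bits

log₂(2) = 1.00000 bits

D_KL(P||U) = 1.00000 - 0.65003 = 0.34997 ≈ 0.3500 bits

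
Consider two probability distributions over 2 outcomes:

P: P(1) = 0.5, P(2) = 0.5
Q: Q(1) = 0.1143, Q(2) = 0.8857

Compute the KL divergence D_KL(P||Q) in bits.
0.6521 bits

D_KL(P||Q) = Σ P(x) log₂(P(x)/Q(x))

Computing term by term:
  P(1)·log₂(P(1)/Q(1)) = 0.5·log₂(0.5/0.1143) = 1.06455
  P(2)·log₂(P(2)/Q(2)) = 0.5·log₂(0.5/0.8857) = -0.41245

D_KL(P||Q) = 1.06455 - 0.41245 = 0.65210 ≈ 0.6521 bits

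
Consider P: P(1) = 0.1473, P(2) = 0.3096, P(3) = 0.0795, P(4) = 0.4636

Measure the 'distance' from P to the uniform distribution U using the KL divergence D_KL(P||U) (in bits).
0.2647 bits

U(i) = 1/4 for all i

D_KL(P||U) = Σ P(x) log₂(P(x) / (1/4))
           = Σ P(x) log₂(P(x)) + log₂(4)
           = log₂(4) - H(P)

H(P) = -Σ P(x) log₂(P(x)):
  -P(1)·log₂(P(1)) = -(0.1473)·log₂(0.1473) = 0.40702
  -P(2)·log₂(P(2)) = -(0.3096)·log₂(0.3096) = 0.52370
  -P(3)·log₂(P(3)) = -(0.0795)·log₂(0.0795) = 0.29041
  -P(4)·log₂(P(4)) = -(0.4636)·log₂(0.4636) = 0.51415
H(P) = 0.40702 + 0.52370 + 0.29041 + 0.51415 = 1.73528 bits

log₂(4) = 2.00000 bits

D_KL(P||U) = 2.00000 - 1.73528 = 0.26472 ≈ 0.2647 bits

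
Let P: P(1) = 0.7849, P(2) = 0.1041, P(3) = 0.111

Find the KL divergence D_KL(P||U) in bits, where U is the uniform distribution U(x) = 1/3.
0.6189 bits

U(i) = 1/3 for all i

D_KL(P||U) = Σ P(x) log₂(P(x) / (1/3))
           = Σ P(x) log₂(P(x)) + log₂(3)
           = log₂(3) - H(P)

H(P) = -Σ P(x) log₂(P(x)):
  -P(1)·log₂(P(1)) = -(0.7849)·log₂(0.7849) = 0.27426
  -P(2)·log₂(P(2)) = -(0.1041)·log₂(0.1041) = 0.33978
  -P(3)·log₂(P(3)) = -(0.111)·log₂(0.111) = 0.35202
H(P) = 0.27426 + 0.33978 + 0.35202 = 0.96606 bits

log₂(3) = 1.58496 bits

D_KL(P||U) = 1.58496 - 0.96606 = 0.61890 ≈ 0.6189 bits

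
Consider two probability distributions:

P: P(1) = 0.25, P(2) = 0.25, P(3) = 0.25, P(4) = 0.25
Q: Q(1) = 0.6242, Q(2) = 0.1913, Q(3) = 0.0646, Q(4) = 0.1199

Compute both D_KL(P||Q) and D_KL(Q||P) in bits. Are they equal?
D_KL(P||Q) = 0.5196 bits, D_KL(Q||P) = 0.4969 bits. No, they are not equal.

D_KL(P||Q) = Σ P(x) log₂(P(x)/Q(x))

Computing term by term:
  P(1)·log₂(P(1)/Q(1)) = 0.25·log₂(0.25/0.6242) = -0.33002
  P(2)·log₂(P(2)/Q(2)) = 0.25·log₂(0.25/0.1913) = 0.09652
  P(3)·log₂(P(3)/Q(3)) = 0.25·log₂(0.25/0.0646) = 0.48808
  P(4)·log₂(P(4)/Q(4)) = 0.25·log₂(0.25/0.1199) = 0.26502

D_KL(P||Q) = -0.33002 + 0.09652 + 0.48808 + 0.26502 = 0.51960 ≈ 0.5196 bits

D_KL(Q||P) = Σ Q(x) log₂(Q(x)/P(x))

Computing term by term:
  Q(1)·log₂(Q(1)/P(1)) = 0.6242·log₂(0.6242/0.25) = 0.82399
  Q(2)·log₂(Q(2)/P(2)) = 0.1913·log₂(0.1913/0.25) = -0.07386
  Q(3)·log₂(Q(3)/P(3)) = 0.0646·log₂(0.0646/0.25) = -0.12612
  Q(4)·log₂(Q(4)/P(4)) = 0.1199·log₂(0.1199/0.25) = -0.12711

D_KL(Q||P) = 0.82399 - 0.07386 - 0.12612 - 0.12711 = 0.49690 ≈ 0.4969 bits

These are NOT equal (difference: 0.0227 bits). KL divergence is asymmetric: D_KL(P||Q) ≠ D_KL(Q||P) in general.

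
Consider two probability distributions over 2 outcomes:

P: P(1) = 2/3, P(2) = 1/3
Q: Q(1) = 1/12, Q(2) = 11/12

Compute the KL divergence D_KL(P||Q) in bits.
1.5135 bits

D_KL(P||Q) = Σ P(x) log₂(P(x)/Q(x))

Computing term by term:
  P(1)·log₂(P(1)/Q(1)) = (2/3)·log₂((2/3)/(1/12)) = 2.00000
  P(2)·log₂(P(2)/Q(2)) = (1/3)·log₂((1/3)/(11/12)) = -0.48648

D_KL(P||Q) = 2.00000 - 0.48648 = 1.51352 ≈ 1.5135 bits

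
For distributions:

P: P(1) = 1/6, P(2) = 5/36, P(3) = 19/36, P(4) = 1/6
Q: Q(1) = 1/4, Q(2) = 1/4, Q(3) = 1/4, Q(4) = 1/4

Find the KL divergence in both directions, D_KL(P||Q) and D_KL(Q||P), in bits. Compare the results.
D_KL(P||Q) = 0.2562 bits, D_KL(Q||P) = 0.2350 bits. D_KL(P||Q) is larger than D_KL(Q||P) by 0.0212 bits; the two directions differ.

D_KL(P||Q) = Σ P(x) log₂(P(x)/Q(x))

Computing term by term:
  P(1)·log₂(P(1)/Q(1)) = (1/6)·log₂((1/6)/(1/4)) = -0.09749
  P(2)·log₂(P(2)/Q(2)) = (5/36)·log₂((5/36)/(1/4)) = -0.11778
  P(3)·log₂(P(3)/Q(3)) = (19/36)·log₂((19/36)/(1/4)) = 0.56895
  P(4)·log₂(P(4)/Q(4)) = (1/6)·log₂((1/6)/(1/4)) = -0.09749

D_KL(P||Q) = -0.09749 - 0.11778 + 0.56895 - 0.09749 = 0.25619 ≈ 0.2562 bits

D_KL(Q||P) = Σ Q(x) log₂(Q(x)/P(x))

Computing term by term:
  Q(1)·log₂(Q(1)/P(1)) = (1/4)·log₂((1/4)/(1/6)) = 0.14624
  Q(2)·log₂(Q(2)/P(2)) = (1/4)·log₂((1/4)/(5/36)) = 0.21200
  Q(3)·log₂(Q(3)/P(3)) = (1/4)·log₂((1/4)/(19/36)) = -0.26950
  Q(4)·log₂(Q(4)/P(4)) = (1/4)·log₂((1/4)/(1/6)) = 0.14624

D_KL(Q||P) = 0.14624 + 0.21200 - 0.26950 + 0.14624 = 0.23498 ≈ 0.2350 bits

These are NOT equal (difference: 0.0212 bits). KL divergence is asymmetric: D_KL(P||Q) ≠ D_KL(Q||P) in general.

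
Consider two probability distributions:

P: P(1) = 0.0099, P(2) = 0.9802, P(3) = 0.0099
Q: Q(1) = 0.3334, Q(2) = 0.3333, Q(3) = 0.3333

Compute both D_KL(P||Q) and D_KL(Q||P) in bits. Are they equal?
D_KL(P||Q) = 1.4250 bits, D_KL(Q||P) = 2.8638 bits. No, they are not equal.

D_KL(P||Q) = Σ P(x) log₂(P(x)/Q(x))

Computing term by term:
  P(1)·log₂(P(1)/Q(1)) = 0.0099·log₂(0.0099/0.3334) = -0.05023
  P(2)·log₂(P(2)/Q(2)) = 0.9802·log₂(0.9802/0.3333) = 1.52544
  P(3)·log₂(P(3)/Q(3)) = 0.0099·log₂(0.0099/0.3333) = -0.05023

D_KL(P||Q) = -0.05023 + 1.52544 - 0.05023 = 1.42498 ≈ 1.4250 bits

D_KL(Q||P) = Σ Q(x) log₂(Q(x)/P(x))

Computing term by term:
  Q(1)·log₂(Q(1)/P(1)) = 0.3334·log₂(0.3334/0.0099) = 1.69157
  Q(2)·log₂(Q(2)/P(2)) = 0.3333·log₂(0.3333/0.9802) = -0.51870
  Q(3)·log₂(Q(3)/P(3)) = 0.3333·log₂(0.3333/0.0099) = 1.69091

D_KL(Q||P) = 1.69157 - 0.51870 + 1.69091 = 2.86378 ≈ 2.8638 bits

These are NOT equal (difference: 1.4388 bits). KL divergence is asymmetric: D_KL(P||Q) ≠ D_KL(Q||P) in general.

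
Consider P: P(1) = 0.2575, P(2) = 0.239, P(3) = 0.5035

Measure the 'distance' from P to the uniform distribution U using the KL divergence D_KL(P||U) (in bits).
0.0890 bits

U(i) = 1/3 for all i

D_KL(P||U) = Σ P(x) log₂(P(x) / (1/3))
           = Σ P(x) log₂(P(x)) + log₂(3)
           = log₂(3) - H(P)

H(P) = -Σ P(x) log₂(P(x)):
  -P(1)·log₂(P(1)) = -(0.2575)·log₂(0.2575) = 0.50402
  -P(2)·log₂(P(2)) = -(0.239)·log₂(0.239) = 0.49352
  -P(3)·log₂(P(3)) = -(0.5035)·log₂(0.5035) = 0.49843
H(P) = 0.50402 + 0.49352 + 0.49843 = 1.49597 bits

log₂(3) = 1.58496 bits

D_KL(P||U) = 1.58496 - 1.49597 = 0.08899 ≈ 0.0890 bits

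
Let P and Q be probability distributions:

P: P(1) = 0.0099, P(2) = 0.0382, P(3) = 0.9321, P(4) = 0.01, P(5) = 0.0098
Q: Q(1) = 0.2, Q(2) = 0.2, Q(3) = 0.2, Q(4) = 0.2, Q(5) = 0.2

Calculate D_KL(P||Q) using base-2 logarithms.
1.8497 bits

D_KL(P||Q) = Σ P(x) log₂(P(x)/Q(x))

Computing term by term:
  P(1)·log₂(P(1)/Q(1)) = 0.0099·log₂(0.0099/0.2) = -0.04293
  P(2)·log₂(P(2)/Q(2)) = 0.0382·log₂(0.0382/0.2) = -0.09124
  P(3)·log₂(P(3)/Q(3)) = 0.9321·log₂(0.9321/0.2) = 2.06971
  P(4)·log₂(P(4)/Q(4)) = 0.01·log₂(0.01/0.2) = -0.04322
  P(5)·log₂(P(5)/Q(5)) = 0.0098·log₂(0.0098/0.2) = -0.04264

D_KL(P||Q) = -0.04293 - 0.09124 + 2.06971 - 0.04322 - 0.04264 = 1.84968 ≈ 1.8497 bits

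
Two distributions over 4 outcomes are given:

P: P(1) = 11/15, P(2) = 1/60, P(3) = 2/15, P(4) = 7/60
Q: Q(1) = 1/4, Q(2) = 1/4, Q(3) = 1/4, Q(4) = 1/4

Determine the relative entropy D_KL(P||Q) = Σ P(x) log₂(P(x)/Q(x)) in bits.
0.8242 bits

D_KL(P||Q) = Σ P(x) log₂(P(x)/Q(x))

Computing term by term:
  P(1)·log₂(P(1)/Q(1)) = (11/15)·log₂((11/15)/(1/4)) = 1.13853
  P(2)·log₂(P(2)/Q(2)) = (1/60)·log₂((1/60)/(1/4)) = -0.06511
  P(3)·log₂(P(3)/Q(3)) = (2/15)·log₂((2/15)/(1/4)) = -0.12092
  P(4)·log₂(P(4)/Q(4)) = (7/60)·log₂((7/60)/(1/4)) = -0.12828

D_KL(P||Q) = 1.13853 - 0.06511 - 0.12092 - 0.12828 = 0.82422 ≈ 0.8242 bits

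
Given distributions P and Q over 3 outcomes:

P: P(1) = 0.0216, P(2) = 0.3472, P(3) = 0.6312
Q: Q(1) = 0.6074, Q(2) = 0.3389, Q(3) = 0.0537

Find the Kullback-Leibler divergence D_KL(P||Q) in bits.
2.1521 bits

D_KL(P||Q) = Σ P(x) log₂(P(x)/Q(x))

Computing term by term:
  P(1)·log₂(P(1)/Q(1)) = 0.0216·log₂(0.0216/0.6074) = -0.10397
  P(2)·log₂(P(2)/Q(2)) = 0.3472·log₂(0.3472/0.3389) = 0.01212
  P(3)·log₂(P(3)/Q(3)) = 0.6312·log₂(0.6312/0.0537) = 2.24398

D_KL(P||Q) = -0.10397 + 0.01212 + 2.24398 = 2.15213 ≈ 2.1521 bits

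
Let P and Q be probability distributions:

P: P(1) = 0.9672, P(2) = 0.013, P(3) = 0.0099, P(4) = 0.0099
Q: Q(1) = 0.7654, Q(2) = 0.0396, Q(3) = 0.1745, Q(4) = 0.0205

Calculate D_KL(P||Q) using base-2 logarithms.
0.2543 bits

D_KL(P||Q) = Σ P(x) log₂(P(x)/Q(x))

Computing term by term:
  P(1)·log₂(P(1)/Q(1)) = 0.9672·log₂(0.9672/0.7654) = 0.32653
  P(2)·log₂(P(2)/Q(2)) = 0.013·log₂(0.013/0.0396) = -0.02089
  P(3)·log₂(P(3)/Q(3)) = 0.0099·log₂(0.0099/0.1745) = -0.04098
  P(4)·log₂(P(4)/Q(4)) = 0.0099·log₂(0.0099/0.0205) = -0.01040

D_KL(P||Q) = 0.32653 - 0.02089 - 0.04098 - 0.01040 = 0.25426 ≈ 0.2543 bits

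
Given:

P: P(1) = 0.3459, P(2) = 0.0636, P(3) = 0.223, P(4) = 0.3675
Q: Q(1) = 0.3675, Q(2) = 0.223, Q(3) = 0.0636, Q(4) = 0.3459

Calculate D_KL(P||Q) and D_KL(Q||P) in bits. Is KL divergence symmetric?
D_KL(P||Q) = 0.2904 bits, D_KL(Q||P) = 0.2904 bits. The two values coincide for this particular pair, but no — KL divergence is not symmetric in general.

D_KL(P||Q) = Σ P(x) log₂(P(x)/Q(x))

Computing term by term:
  P(1)·log₂(P(1)/Q(1)) = 0.3459·log₂(0.3459/0.3675) = -0.03023
  P(2)·log₂(P(2)/Q(2)) = 0.0636·log₂(0.0636/0.223) = -0.11511
  P(3)·log₂(P(3)/Q(3)) = 0.223·log₂(0.223/0.0636) = 0.40362
  P(4)·log₂(P(4)/Q(4)) = 0.3675·log₂(0.3675/0.3459) = 0.03212

D_KL(P||Q) = -0.03023 - 0.11511 + 0.40362 + 0.03212 = 0.29040 ≈ 0.2904 bits

D_KL(Q||P) = Σ Q(x) log₂(Q(x)/P(x))

Computing term by term:
  Q(1)·log₂(Q(1)/P(1)) = 0.3675·log₂(0.3675/0.3459) = 0.03212
  Q(2)·log₂(Q(2)/P(2)) = 0.223·log₂(0.223/0.0636) = 0.40362
  Q(3)·log₂(Q(3)/P(3)) = 0.0636·log₂(0.0636/0.223) = -0.11511
  Q(4)·log₂(Q(4)/P(4)) = 0.3459·log₂(0.3459/0.3675) = -0.03023

D_KL(Q||P) = 0.03212 + 0.40362 - 0.11511 - 0.03023 = 0.29040 ≈ 0.2904 bits

These ARE equal here. Q is P with outcomes relabeled (Q(1) = P(4), Q(2) = P(3), Q(3) = P(2), Q(4) = P(1)) by a relabeling that is its own inverse, so the two sums contain exactly the same terms in a different order. This is a special case — KL divergence is not symmetric in general: D_KL(P||Q) ≠ D_KL(Q||P) for most P, Q.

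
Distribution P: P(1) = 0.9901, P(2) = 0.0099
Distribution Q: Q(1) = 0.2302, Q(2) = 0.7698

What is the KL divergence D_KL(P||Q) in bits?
2.0217 bits

D_KL(P||Q) = Σ P(x) log₂(P(x)/Q(x))

Computing term by term:
  P(1)·log₂(P(1)/Q(1)) = 0.9901·log₂(0.9901/0.2302) = 2.08385
  P(2)·log₂(P(2)/Q(2)) = 0.0099·log₂(0.0099/0.7698) = -0.06218

D_KL(P||Q) = 2.08385 - 0.06218 = 2.02167 ≈ 2.0217 bits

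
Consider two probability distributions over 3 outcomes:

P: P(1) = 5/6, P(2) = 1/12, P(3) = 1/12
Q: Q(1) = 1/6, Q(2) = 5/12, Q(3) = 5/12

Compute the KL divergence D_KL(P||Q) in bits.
1.5480 bits

D_KL(P||Q) = Σ P(x) log₂(P(x)/Q(x))

Computing term by term:
  P(1)·log₂(P(1)/Q(1)) = (5/6)·log₂((5/6)/(1/6)) = 1.93494
  P(2)·log₂(P(2)/Q(2)) = (1/12)·log₂((1/12)/(5/12)) = -0.19349
  P(3)·log₂(P(3)/Q(3)) = (1/12)·log₂((1/12)/(5/12)) = -0.19349

D_KL(P||Q) = 1.93494 - 0.19349 - 0.19349 = 1.54796 ≈ 1.5480 bits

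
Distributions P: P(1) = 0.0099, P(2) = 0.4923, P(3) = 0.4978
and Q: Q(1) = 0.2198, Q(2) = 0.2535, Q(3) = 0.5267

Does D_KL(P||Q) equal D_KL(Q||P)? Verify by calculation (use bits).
D_KL(P||Q) = 0.3866 bits, D_KL(Q||P) = 0.7832 bits. No — D_KL(P||Q) ≠ D_KL(Q||P) for this pair.

D_KL(P||Q) = Σ P(x) log₂(P(x)/Q(x))

Computing term by term:
  P(1)·log₂(P(1)/Q(1)) = 0.0099·log₂(0.0099/0.2198) = -0.04428
  P(2)·log₂(P(2)/Q(2)) = 0.4923·log₂(0.4923/0.2535) = 0.47140
  P(3)·log₂(P(3)/Q(3)) = 0.4978·log₂(0.4978/0.5267) = -0.04053

D_KL(P||Q) = -0.04428 + 0.47140 - 0.04053 = 0.38659 ≈ 0.3866 bits

D_KL(Q||P) = Σ Q(x) log₂(Q(x)/P(x))

Computing term by term:
  Q(1)·log₂(Q(1)/P(1)) = 0.2198·log₂(0.2198/0.0099) = 0.98308
  Q(2)·log₂(Q(2)/P(2)) = 0.2535·log₂(0.2535/0.4923) = -0.24274
  Q(3)·log₂(Q(3)/P(3)) = 0.5267·log₂(0.5267/0.4978) = 0.04288

D_KL(Q||P) = 0.98308 - 0.24274 + 0.04288 = 0.78322 ≈ 0.7832 bits

These are NOT equal (difference: 0.3966 bits). KL divergence is asymmetric: D_KL(P||Q) ≠ D_KL(Q||P) in general.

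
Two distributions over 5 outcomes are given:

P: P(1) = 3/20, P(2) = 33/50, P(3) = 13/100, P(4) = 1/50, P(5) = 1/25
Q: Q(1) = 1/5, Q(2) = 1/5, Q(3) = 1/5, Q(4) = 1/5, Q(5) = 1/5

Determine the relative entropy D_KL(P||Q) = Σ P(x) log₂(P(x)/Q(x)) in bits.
0.8345 bits

D_KL(P||Q) = Σ P(x) log₂(P(x)/Q(x))

Computing term by term:
  P(1)·log₂(P(1)/Q(1)) = (3/20)·log₂((3/20)/(1/5)) = -0.06226
  P(2)·log₂(P(2)/Q(2)) = (33/50)·log₂((33/50)/(1/5)) = 1.13683
  P(3)·log₂(P(3)/Q(3)) = (13/100)·log₂((13/100)/(1/5)) = -0.08079
  P(4)·log₂(P(4)/Q(4)) = (1/50)·log₂((1/50)/(1/5)) = -0.06644
  P(5)·log₂(P(5)/Q(5)) = (1/25)·log₂((1/25)/(1/5)) = -0.09288

D_KL(P||Q) = -0.06226 + 1.13683 - 0.08079 - 0.06644 - 0.09288 = 0.83446 ≈ 0.8345 bits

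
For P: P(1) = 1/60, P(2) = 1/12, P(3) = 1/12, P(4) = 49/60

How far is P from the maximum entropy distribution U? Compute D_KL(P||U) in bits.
1.0654 bits

U(i) = 1/4 for all i

D_KL(P||U) = Σ P(x) log₂(P(x) / (1/4))
           = Σ P(x) log₂(P(x)) + log₂(4)
           = log₂(4) - H(P)

H(P) = -Σ P(x) log₂(P(x)):
  -P(1)·log₂(P(1)) = -(1/60)·log₂(1/60) = 0.09845
  -P(2)·log₂(P(2)) = -(1/12)·log₂(1/12) = 0.29875
  -P(3)·log₂(P(3)) = -(1/12)·log₂(1/12) = 0.29875
  -P(4)·log₂(P(4)) = -(49/60)·log₂(49/60) = 0.23861
H(P) = 0.09845 + 0.29875 + 0.29875 + 0.23861 = 0.93456 bits

log₂(4) = 2.00000 bits

D_KL(P||U) = 2.00000 - 0.93456 = 1.06544 ≈ 1.0654 bits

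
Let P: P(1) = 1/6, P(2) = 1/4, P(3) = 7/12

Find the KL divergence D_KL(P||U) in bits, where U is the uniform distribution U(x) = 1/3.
0.2005 bits

U(i) = 1/3 for all i

D_KL(P||U) = Σ P(x) log₂(P(x) / (1/3))
           = Σ P(x) log₂(P(x)) + log₂(3)
           = log₂(3) - H(P)

H(P) = -Σ P(x) log₂(P(x)):
  -P(1)·log₂(P(1)) = -(1/6)·log₂(1/6) = 0.43083
  -P(2)·log₂(P(2)) = -(1/4)·log₂(1/4) = 0.50000
  -P(3)·log₂(P(3)) = -(7/12)·log₂(7/12) = 0.45360
H(P) = 0.43083 + 0.50000 + 0.45360 = 1.38443 bits

log₂(3) = 1.58496 bits

D_KL(P||U) = 1.58496 - 1.38443 = 0.20053 ≈ 0.2005 bits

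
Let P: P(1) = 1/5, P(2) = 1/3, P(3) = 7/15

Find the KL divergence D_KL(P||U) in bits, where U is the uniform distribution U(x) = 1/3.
0.0791 bits

U(i) = 1/3 for all i

D_KL(P||U) = Σ P(x) log₂(P(x) / (1/3))
           = Σ P(x) log₂(P(x)) + log₂(3)
           = log₂(3) - H(P)

H(P) = -Σ P(x) log₂(P(x)):
  -P(1)·log₂(P(1)) = -(1/5)·log₂(1/5) = 0.46439
  -P(2)·log₂(P(2)) = -(1/3)·log₂(1/3) = 0.52832
  -P(3)·log₂(P(3)) = -(7/15)·log₂(7/15) = 0.51312
H(P) = 0.46439 + 0.52832 + 0.51312 = 1.50583 bits

log₂(3) = 1.58496 bits

D_KL(P||U) = 1.58496 - 1.50583 = 0.07913 ≈ 0.0791 bits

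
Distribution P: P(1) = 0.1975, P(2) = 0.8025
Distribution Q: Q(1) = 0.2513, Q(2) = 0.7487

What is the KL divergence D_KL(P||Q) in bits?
0.0117 bits

D_KL(P||Q) = Σ P(x) log₂(P(x)/Q(x))

Computing term by term:
  P(1)·log₂(P(1)/Q(1)) = 0.1975·log₂(0.1975/0.2513) = -0.06864
  P(2)·log₂(P(2)/Q(2)) = 0.8025·log₂(0.8025/0.7487) = 0.08034

D_KL(P||Q) = -0.06864 + 0.08034 = 0.01170 ≈ 0.0117 bits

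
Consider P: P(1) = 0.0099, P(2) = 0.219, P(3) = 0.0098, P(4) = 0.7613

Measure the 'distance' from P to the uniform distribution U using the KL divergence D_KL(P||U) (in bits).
1.0893 bits

U(i) = 1/4 for all i

D_KL(P||U) = Σ P(x) log₂(P(x) / (1/4))
           = Σ P(x) log₂(P(x)) + log₂(4)
           = log₂(4) - H(P)

H(P) = -Σ P(x) log₂(P(x)):
  -P(1)·log₂(P(1)) = -(0.0099)·log₂(0.0099) = 0.06592
  -P(2)·log₂(P(2)) = -(0.219)·log₂(0.219) = 0.47983
  -P(3)·log₂(P(3)) = -(0.0098)·log₂(0.0098) = 0.06540
  -P(4)·log₂(P(4)) = -(0.7613)·log₂(0.7613) = 0.29954
H(P) = 0.06592 + 0.47983 + 0.06540 + 0.29954 = 0.91069 bits

log₂(4) = 2.00000 bits

D_KL(P||U) = 2.00000 - 0.91069 = 1.08931 ≈ 1.0893 bits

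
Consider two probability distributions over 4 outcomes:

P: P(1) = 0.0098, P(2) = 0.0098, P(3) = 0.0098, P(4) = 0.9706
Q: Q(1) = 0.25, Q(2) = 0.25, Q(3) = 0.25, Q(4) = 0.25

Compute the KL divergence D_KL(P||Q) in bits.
1.7620 bits

D_KL(P||Q) = Σ P(x) log₂(P(x)/Q(x))

Computing term by term:
  P(1)·log₂(P(1)/Q(1)) = 0.0098·log₂(0.0098/0.25) = -0.04580
  P(2)·log₂(P(2)/Q(2)) = 0.0098·log₂(0.0098/0.25) = -0.04580
  P(3)·log₂(P(3)/Q(3)) = 0.0098·log₂(0.0098/0.25) = -0.04580
  P(4)·log₂(P(4)/Q(4)) = 0.9706·log₂(0.9706/0.25) = 1.89941

D_KL(P||Q) = -0.04580 - 0.04580 - 0.04580 + 1.89941 = 1.76201 ≈ 1.7620 bits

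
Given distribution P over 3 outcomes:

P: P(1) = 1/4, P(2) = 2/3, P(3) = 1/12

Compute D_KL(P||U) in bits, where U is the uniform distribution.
0.3962 bits

U(i) = 1/3 for all i

D_KL(P||U) = Σ P(x) log₂(P(x) / (1/3))
           = Σ P(x) log₂(P(x)) + log₂(3)
           = log₂(3) - H(P)

H(P) = -Σ P(x) log₂(P(x)):
  -P(1)·log₂(P(1)) = -(1/4)·log₂(1/4) = 0.50000
  -P(2)·log₂(P(2)) = -(2/3)·log₂(2/3) = 0.38998
  -P(3)·log₂(P(3)) = -(1/12)·log₂(1/12) = 0.29875
H(P) = 0.50000 + 0.38998 + 0.29875 = 1.18873 bits

log₂(3) = 1.58496 bits

D_KL(P||U) = 1.58496 - 1.18873 = 0.39623 ≈ 0.3962 bits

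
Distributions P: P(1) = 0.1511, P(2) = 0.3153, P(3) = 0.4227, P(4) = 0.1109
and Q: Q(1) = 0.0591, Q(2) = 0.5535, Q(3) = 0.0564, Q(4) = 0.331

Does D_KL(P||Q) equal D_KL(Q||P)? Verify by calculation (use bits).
D_KL(P||Q) = 1.0020 bits, D_KL(Q||P) = 0.7276 bits. No — D_KL(P||Q) ≠ D_KL(Q||P) for this pair.

D_KL(P||Q) = Σ P(x) log₂(P(x)/Q(x))

Computing term by term:
  P(1)·log₂(P(1)/Q(1)) = 0.1511·log₂(0.1511/0.0591) = 0.20463
  P(2)·log₂(P(2)/Q(2)) = 0.3153·log₂(0.3153/0.5535) = -0.25598
  P(3)·log₂(P(3)/Q(3)) = 0.4227·log₂(0.4227/0.0564) = 1.22831
  P(4)·log₂(P(4)/Q(4)) = 0.1109·log₂(0.1109/0.331) = -0.17495

D_KL(P||Q) = 0.20463 - 0.25598 + 1.22831 - 0.17495 = 1.00201 ≈ 1.0020 bits

D_KL(Q||P) = Σ Q(x) log₂(Q(x)/P(x))

Computing term by term:
  Q(1)·log₂(Q(1)/P(1)) = 0.0591·log₂(0.0591/0.1511) = -0.08004
  Q(2)·log₂(Q(2)/P(2)) = 0.5535·log₂(0.5535/0.3153) = 0.44936
  Q(3)·log₂(Q(3)/P(3)) = 0.0564·log₂(0.0564/0.4227) = -0.16389
  Q(4)·log₂(Q(4)/P(4)) = 0.331·log₂(0.331/0.1109) = 0.52218

D_KL(Q||P) = -0.08004 + 0.44936 - 0.16389 + 0.52218 = 0.72761 ≈ 0.7276 bits

These are NOT equal (difference: 0.2744 bits). KL divergence is asymmetric: D_KL(P||Q) ≠ D_KL(Q||P) in general.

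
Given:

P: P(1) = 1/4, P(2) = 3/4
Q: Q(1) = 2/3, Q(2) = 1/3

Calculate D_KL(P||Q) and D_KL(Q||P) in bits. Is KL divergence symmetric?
D_KL(P||Q) = 0.5237 bits, D_KL(Q||P) = 0.5534 bits. No, KL divergence is not symmetric.

D_KL(P||Q) = Σ P(x) log₂(P(x)/Q(x))

Computing term by term:
  P(1)·log₂(P(1)/Q(1)) = (1/4)·log₂((1/4)/(2/3)) = -0.35376
  P(2)·log₂(P(2)/Q(2)) = (3/4)·log₂((3/4)/(1/3)) = 0.87744

D_KL(P||Q) = -0.35376 + 0.87744 = 0.52368 ≈ 0.5237 bits

D_KL(Q||P) = Σ Q(x) log₂(Q(x)/P(x))

Computing term by term:
  Q(1)·log₂(Q(1)/P(1)) = (2/3)·log₂((2/3)/(1/4)) = 0.94336
  Q(2)·log₂(Q(2)/P(2)) = (1/3)·log₂((1/3)/(3/4)) = -0.38998

D_KL(Q||P) = 0.94336 - 0.38998 = 0.55338 ≈ 0.5534 bits

These are NOT equal (difference: 0.0297 bits). KL divergence is asymmetric: D_KL(P||Q) ≠ D_KL(Q||P) in general.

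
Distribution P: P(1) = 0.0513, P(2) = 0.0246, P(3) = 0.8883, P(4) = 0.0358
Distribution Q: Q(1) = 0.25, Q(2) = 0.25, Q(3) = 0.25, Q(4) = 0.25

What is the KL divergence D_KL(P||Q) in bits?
1.3249 bits

D_KL(P||Q) = Σ P(x) log₂(P(x)/Q(x))

Computing term by term:
  P(1)·log₂(P(1)/Q(1)) = 0.0513·log₂(0.0513/0.25) = -0.11722
  P(2)·log₂(P(2)/Q(2)) = 0.0246·log₂(0.0246/0.25) = -0.08229
  P(3)·log₂(P(3)/Q(3)) = 0.8883·log₂(0.8883/0.25) = 1.62481
  P(4)·log₂(P(4)/Q(4)) = 0.0358·log₂(0.0358/0.25) = -0.10038

D_KL(P||Q) = -0.11722 - 0.08229 + 1.62481 - 0.10038 = 1.32492 ≈ 1.3249 bits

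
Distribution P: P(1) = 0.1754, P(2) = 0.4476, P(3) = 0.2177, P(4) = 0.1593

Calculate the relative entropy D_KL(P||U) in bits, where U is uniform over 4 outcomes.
0.1394 bits

U(i) = 1/4 for all i

D_KL(P||U) = Σ P(x) log₂(P(x) / (1/4))
           = Σ P(x) log₂(P(x)) + log₂(4)
           = log₂(4) - H(P)

H(P) = -Σ P(x) log₂(P(x)):
  -P(1)·log₂(P(1)) = -(0.1754)·log₂(0.1754) = 0.44048
  -P(2)·log₂(P(2)) = -(0.4476)·log₂(0.4476) = 0.51909
  -P(3)·log₂(P(3)) = -(0.2177)·log₂(0.2177) = 0.47885
  -P(4)·log₂(P(4)) = -(0.1593)·log₂(0.1593) = 0.42217
H(P) = 0.44048 + 0.51909 + 0.47885 + 0.42217 = 1.86059 bits

log₂(4) = 2.00000 bits

D_KL(P||U) = 2.00000 - 1.86059 = 0.13941 ≈ 0.1394 bits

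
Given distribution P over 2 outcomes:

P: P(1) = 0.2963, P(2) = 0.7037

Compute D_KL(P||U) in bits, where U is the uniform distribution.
0.1233 bits

U(i) = 1/2 for all i

D_KL(P||U) = Σ P(x) log₂(P(x) / (1/2))
           = Σ P(x) log₂(P(x)) + log₂(2)
           = log₂(2) - H(P)

H(P) = -Σ P(x) log₂(P(x)):
  -P(1)·log₂(P(1)) = -(0.2963)·log₂(0.2963) = 0.51997
  -P(2)·log₂(P(2)) = -(0.7037)·log₂(0.7037) = 0.35675
H(P) = 0.51997 + 0.35675 = 0.87672 bits

log₂(2) = 1.00000 bits

D_KL(P||U) = 1.00000 - 0.87672 = 0.12328 ≈ 0.1233 bits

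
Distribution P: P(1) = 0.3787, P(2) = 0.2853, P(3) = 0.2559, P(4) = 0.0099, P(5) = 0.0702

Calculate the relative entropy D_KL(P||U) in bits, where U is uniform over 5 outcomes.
0.4370 bits

U(i) = 1/5 for all i

D_KL(P||U) = Σ P(x) log₂(P(x) / (1/5))
           = Σ P(x) log₂(P(x)) + log₂(5)
           = log₂(5) - H(P)

H(P) = -Σ P(x) log₂(P(x)):
  -P(1)·log₂(P(1)) = -(0.3787)·log₂(0.3787) = 0.53051
  -P(2)·log₂(P(2)) = -(0.2853)·log₂(0.2853) = 0.51624
  -P(3)·log₂(P(3)) = -(0.2559)·log₂(0.2559) = 0.50319
  -P(4)·log₂(P(4)) = -(0.0099)·log₂(0.0099) = 0.06592
  -P(5)·log₂(P(5)) = -(0.0702)·log₂(0.0702) = 0.26903
H(P) = 0.53051 + 0.51624 + 0.50319 + 0.06592 + 0.26903 = 1.88489 bits

log₂(5) = 2.32193 bits

D_KL(P||U) = 2.32193 - 1.88489 = 0.43704 ≈ 0.4370 bits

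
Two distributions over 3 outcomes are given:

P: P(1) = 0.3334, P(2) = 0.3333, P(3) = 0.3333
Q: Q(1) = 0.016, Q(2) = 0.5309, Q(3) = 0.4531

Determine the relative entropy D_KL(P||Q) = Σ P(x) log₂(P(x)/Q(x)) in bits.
1.0892 bits

D_KL(P||Q) = Σ P(x) log₂(P(x)/Q(x))

Computing term by term:
  P(1)·log₂(P(1)/Q(1)) = 0.3334·log₂(0.3334/0.016) = 1.46066
  P(2)·log₂(P(2)/Q(2)) = 0.3333·log₂(0.3333/0.5309) = -0.22385
  P(3)·log₂(P(3)/Q(3)) = 0.3333·log₂(0.3333/0.4531) = -0.14765

D_KL(P||Q) = 1.46066 - 0.22385 - 0.14765 = 1.08916 ≈ 1.0892 bits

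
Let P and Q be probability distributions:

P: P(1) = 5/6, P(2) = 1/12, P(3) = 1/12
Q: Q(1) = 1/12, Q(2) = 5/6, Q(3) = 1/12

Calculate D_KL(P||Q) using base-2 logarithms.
2.4914 bits

D_KL(P||Q) = Σ P(x) log₂(P(x)/Q(x))

Computing term by term:
  P(1)·log₂(P(1)/Q(1)) = (5/6)·log₂((5/6)/(1/12)) = 2.76827
  P(2)·log₂(P(2)/Q(2)) = (1/12)·log₂((1/12)/(5/6)) = -0.27683
  P(3)·log₂(P(3)/Q(3)) = (1/12)·log₂((1/12)/(1/12)) = 0.00000

D_KL(P||Q) = 2.76827 - 0.27683 + 0.00000 = 2.49144 ≈ 2.4914 bits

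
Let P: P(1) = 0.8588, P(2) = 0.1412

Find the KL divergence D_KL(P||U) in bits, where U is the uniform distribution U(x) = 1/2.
0.4126 bits

U(i) = 1/2 for all i

D_KL(P||U) = Σ P(x) log₂(P(x) / (1/2))
           = Σ P(x) log₂(P(x)) + log₂(2)
           = log₂(2) - H(P)

H(P) = -Σ P(x) log₂(P(x)):
  -P(1)·log₂(P(1)) = -(0.8588)·log₂(0.8588) = 0.18860
  -P(2)·log₂(P(2)) = -(0.1412)·log₂(0.1412) = 0.39878
H(P) = 0.18860 + 0.39878 = 0.58738 bits

log₂(2) = 1.00000 bits

D_KL(P||U) = 1.00000 - 0.58738 = 0.41262 ≈ 0.4126 bits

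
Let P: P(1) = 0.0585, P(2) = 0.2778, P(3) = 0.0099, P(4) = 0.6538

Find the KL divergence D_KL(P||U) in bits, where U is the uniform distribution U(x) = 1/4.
0.7803 bits

U(i) = 1/4 for all i

D_KL(P||U) = Σ P(x) log₂(P(x) / (1/4))
           = Σ P(x) log₂(P(x)) + log₂(4)
           = log₂(4) - H(P)

H(P) = -Σ P(x) log₂(P(x)):
  -P(1)·log₂(P(1)) = -(0.0585)·log₂(0.0585) = 0.23958
  -P(2)·log₂(P(2)) = -(0.2778)·log₂(0.2778) = 0.51334
  -P(3)·log₂(P(3)) = -(0.0099)·log₂(0.0099) = 0.06592
  -P(4)·log₂(P(4)) = -(0.6538)·log₂(0.6538) = 0.40083
H(P) = 0.23958 + 0.51334 + 0.06592 + 0.40083 = 1.21967 bits

log₂(4) = 2.00000 bits

D_KL(P||U) = 2.00000 - 1.21967 = 0.78033 ≈ 0.7803 bits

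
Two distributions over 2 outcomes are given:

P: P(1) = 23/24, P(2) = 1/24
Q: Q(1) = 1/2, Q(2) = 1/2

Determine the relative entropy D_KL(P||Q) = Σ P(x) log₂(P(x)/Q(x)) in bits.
0.7501 bits

D_KL(P||Q) = Σ P(x) log₂(P(x)/Q(x))

Computing term by term:
  P(1)·log₂(P(1)/Q(1)) = (23/24)·log₂((23/24)/(1/2)) = 0.89949
  P(2)·log₂(P(2)/Q(2)) = (1/24)·log₂((1/24)/(1/2)) = -0.14937

D_KL(P||Q) = 0.89949 - 0.14937 = 0.75012 ≈ 0.7501 bits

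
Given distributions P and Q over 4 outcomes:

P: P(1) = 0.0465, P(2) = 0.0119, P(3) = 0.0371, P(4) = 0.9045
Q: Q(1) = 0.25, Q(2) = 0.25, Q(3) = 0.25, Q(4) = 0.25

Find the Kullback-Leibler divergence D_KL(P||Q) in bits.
1.4108 bits

D_KL(P||Q) = Σ P(x) log₂(P(x)/Q(x))

Computing term by term:
  P(1)·log₂(P(1)/Q(1)) = 0.0465·log₂(0.0465/0.25) = -0.11284
  P(2)·log₂(P(2)/Q(2)) = 0.0119·log₂(0.0119/0.25) = -0.05228
  P(3)·log₂(P(3)/Q(3)) = 0.0371·log₂(0.0371/0.25) = -0.10212
  P(4)·log₂(P(4)/Q(4)) = 0.9045·log₂(0.9045/0.25) = 1.67802

D_KL(P||Q) = -0.11284 - 0.05228 - 0.10212 + 1.67802 = 1.41078 ≈ 1.4108 bits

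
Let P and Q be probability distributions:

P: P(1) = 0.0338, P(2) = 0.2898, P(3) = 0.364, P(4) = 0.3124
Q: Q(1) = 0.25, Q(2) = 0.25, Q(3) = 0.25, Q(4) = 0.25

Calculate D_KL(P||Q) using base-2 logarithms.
0.2619 bits

D_KL(P||Q) = Σ P(x) log₂(P(x)/Q(x))

Computing term by term:
  P(1)·log₂(P(1)/Q(1)) = 0.0338·log₂(0.0338/0.25) = -0.09757
  P(2)·log₂(P(2)/Q(2)) = 0.2898·log₂(0.2898/0.25) = 0.06176
  P(3)·log₂(P(3)/Q(3)) = 0.364·log₂(0.364/0.25) = 0.19729
  P(4)·log₂(P(4)/Q(4)) = 0.3124·log₂(0.3124/0.25) = 0.10043

D_KL(P||Q) = -0.09757 + 0.06176 + 0.19729 + 0.10043 = 0.26191 ≈ 0.2619 bits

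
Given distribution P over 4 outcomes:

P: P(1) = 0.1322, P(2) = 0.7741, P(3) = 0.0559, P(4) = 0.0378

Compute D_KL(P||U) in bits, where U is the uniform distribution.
0.9169 bits

U(i) = 1/4 for all i

D_KL(P||U) = Σ P(x) log₂(P(x) / (1/4))
           = Σ P(x) log₂(P(x)) + log₂(4)
           = log₂(4) - H(P)

H(P) = -Σ P(x) log₂(P(x)):
  -P(1)·log₂(P(1)) = -(0.1322)·log₂(0.1322) = 0.38592
  -P(2)·log₂(P(2)) = -(0.7741)·log₂(0.7741) = 0.28596
  -P(3)·log₂(P(3)) = -(0.0559)·log₂(0.0559) = 0.23260
  -P(4)·log₂(P(4)) = -(0.0378)·log₂(0.0378) = 0.17862
H(P) = 0.38592 + 0.28596 + 0.23260 + 0.17862 = 1.08310 bits

log₂(4) = 2.00000 bits

D_KL(P||U) = 2.00000 - 1.08310 = 0.91690 ≈ 0.9169 bits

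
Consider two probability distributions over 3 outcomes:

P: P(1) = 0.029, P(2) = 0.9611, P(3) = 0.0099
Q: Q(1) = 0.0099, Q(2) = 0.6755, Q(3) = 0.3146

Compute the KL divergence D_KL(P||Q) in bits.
0.4845 bits

D_KL(P||Q) = Σ P(x) log₂(P(x)/Q(x))

Computing term by term:
  P(1)·log₂(P(1)/Q(1)) = 0.029·log₂(0.029/0.0099) = 0.04497
  P(2)·log₂(P(2)/Q(2)) = 0.9611·log₂(0.9611/0.6755) = 0.48894
  P(3)·log₂(P(3)/Q(3)) = 0.0099·log₂(0.0099/0.3146) = -0.04940

D_KL(P||Q) = 0.04497 + 0.48894 - 0.04940 = 0.48451 ≈ 0.4845 bits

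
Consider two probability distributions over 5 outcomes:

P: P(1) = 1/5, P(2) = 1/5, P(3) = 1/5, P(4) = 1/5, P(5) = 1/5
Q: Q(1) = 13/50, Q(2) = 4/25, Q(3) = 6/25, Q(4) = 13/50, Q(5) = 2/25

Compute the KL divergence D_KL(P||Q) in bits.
0.1248 bits

D_KL(P||Q) = Σ P(x) log₂(P(x)/Q(x))

Computing term by term:
  P(1)·log₂(P(1)/Q(1)) = (1/5)·log₂((1/5)/(13/50)) = -0.07570
  P(2)·log₂(P(2)/Q(2)) = (1/5)·log₂((1/5)/(4/25)) = 0.06439
  P(3)·log₂(P(3)/Q(3)) = (1/5)·log₂((1/5)/(6/25)) = -0.05261
  P(4)·log₂(P(4)/Q(4)) = (1/5)·log₂((1/5)/(13/50)) = -0.07570
  P(5)·log₂(P(5)/Q(5)) = (1/5)·log₂((1/5)/(2/25)) = 0.26439

D_KL(P||Q) = -0.07570 + 0.06439 - 0.05261 - 0.07570 + 0.26439 = 0.12477 ≈ 0.1248 bits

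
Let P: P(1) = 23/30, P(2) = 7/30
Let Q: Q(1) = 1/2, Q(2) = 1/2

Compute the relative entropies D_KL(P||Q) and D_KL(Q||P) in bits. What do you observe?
D_KL(P||Q) = 0.2162 bits, D_KL(Q||P) = 0.2414 bits. The two directions give different values (D_KL(Q||P) exceeds D_KL(P||Q) by 0.0252 bits): KL divergence is asymmetric.

D_KL(P||Q) = Σ P(x) log₂(P(x)/Q(x))

Computing term by term:
  P(1)·log₂(P(1)/Q(1)) = (23/30)·log₂((23/30)/(1/2)) = 0.47278
  P(2)·log₂(P(2)/Q(2)) = (7/30)·log₂((7/30)/(1/2)) = -0.25656

D_KL(P||Q) = 0.47278 - 0.25656 = 0.21622 ≈ 0.2162 bits

D_KL(Q||P) = Σ Q(x) log₂(Q(x)/P(x))

Computing term by term:
  Q(1)·log₂(Q(1)/P(1)) = (1/2)·log₂((1/2)/(23/30)) = -0.30834
  Q(2)·log₂(Q(2)/P(2)) = (1/2)·log₂((1/2)/(7/30)) = 0.54977

D_KL(Q||P) = -0.30834 + 0.54977 = 0.24143 ≈ 0.2414 bits

These are NOT equal (difference: 0.0252 bits). KL divergence is asymmetric: D_KL(P||Q) ≠ D_KL(Q||P) in general.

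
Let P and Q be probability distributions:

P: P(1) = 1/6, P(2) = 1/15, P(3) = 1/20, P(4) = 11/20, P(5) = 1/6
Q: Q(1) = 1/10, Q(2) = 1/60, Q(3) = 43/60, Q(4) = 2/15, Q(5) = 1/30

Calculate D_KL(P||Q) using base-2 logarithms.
1.5755 bits

D_KL(P||Q) = Σ P(x) log₂(P(x)/Q(x))

Computing term by term:
  P(1)·log₂(P(1)/Q(1)) = (1/6)·log₂((1/6)/(1/10)) = 0.12283
  P(2)·log₂(P(2)/Q(2)) = (1/15)·log₂((1/15)/(1/60)) = 0.13333
  P(3)·log₂(P(3)/Q(3)) = (1/20)·log₂((1/20)/(43/60)) = -0.19207
  P(4)·log₂(P(4)/Q(4)) = (11/20)·log₂((11/20)/(2/15)) = 1.12442
  P(5)·log₂(P(5)/Q(5)) = (1/6)·log₂((1/6)/(1/30)) = 0.38699

D_KL(P||Q) = 0.12283 + 0.13333 - 0.19207 + 1.12442 + 0.38699 = 1.57550 ≈ 1.5755 bits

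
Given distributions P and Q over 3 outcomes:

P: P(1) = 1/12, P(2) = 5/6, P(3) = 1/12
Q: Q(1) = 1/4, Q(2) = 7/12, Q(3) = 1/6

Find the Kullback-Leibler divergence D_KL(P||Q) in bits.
0.2134 bits

D_KL(P||Q) = Σ P(x) log₂(P(x)/Q(x))

Computing term by term:
  P(1)·log₂(P(1)/Q(1)) = (1/12)·log₂((1/12)/(1/4)) = -0.13208
  P(2)·log₂(P(2)/Q(2)) = (5/6)·log₂((5/6)/(7/12)) = 0.42881
  P(3)·log₂(P(3)/Q(3)) = (1/12)·log₂((1/12)/(1/6)) = -0.08333

D_KL(P||Q) = -0.13208 + 0.42881 - 0.08333 = 0.21340 ≈ 0.2134 bits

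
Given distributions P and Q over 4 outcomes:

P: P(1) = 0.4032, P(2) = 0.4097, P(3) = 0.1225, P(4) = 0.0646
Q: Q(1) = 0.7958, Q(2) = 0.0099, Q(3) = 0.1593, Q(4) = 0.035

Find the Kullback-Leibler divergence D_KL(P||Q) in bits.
1.8157 bits

D_KL(P||Q) = Σ P(x) log₂(P(x)/Q(x))

Computing term by term:
  P(1)·log₂(P(1)/Q(1)) = 0.4032·log₂(0.4032/0.7958) = -0.39550
  P(2)·log₂(P(2)/Q(2)) = 0.4097·log₂(0.4097/0.0099) = 2.20050
  P(3)·log₂(P(3)/Q(3)) = 0.1225·log₂(0.1225/0.1593) = -0.04642
  P(4)·log₂(P(4)/Q(4)) = 0.0646·log₂(0.0646/0.035) = 0.05712

D_KL(P||Q) = -0.39550 + 2.20050 - 0.04642 + 0.05712 = 1.81570 ≈ 1.8157 bits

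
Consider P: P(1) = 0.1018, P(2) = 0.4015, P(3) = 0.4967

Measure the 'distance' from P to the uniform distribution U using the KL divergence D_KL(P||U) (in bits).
0.2194 bits

U(i) = 1/3 for all i

D_KL(P||U) = Σ P(x) log₂(P(x) / (1/3))
           = Σ P(x) log₂(P(x)) + log₂(3)
           = log₂(3) - H(P)

H(P) = -Σ P(x) log₂(P(x)):
  -P(1)·log₂(P(1)) = -(0.1018)·log₂(0.1018) = 0.33555
  -P(2)·log₂(P(2)) = -(0.4015)·log₂(0.4015) = 0.52859
  -P(3)·log₂(P(3)) = -(0.4967)·log₂(0.4967) = 0.50145
H(P) = 0.33555 + 0.52859 + 0.50145 = 1.36559 bits

log₂(3) = 1.58496 bits

D_KL(P||U) = 1.58496 - 1.36559 = 0.21937 ≈ 0.2194 bits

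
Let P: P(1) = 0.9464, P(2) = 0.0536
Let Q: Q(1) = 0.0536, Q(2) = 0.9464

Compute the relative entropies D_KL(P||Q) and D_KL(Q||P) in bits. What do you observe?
D_KL(P||Q) = 3.6981 bits, D_KL(Q||P) = 3.6981 bits. The two directions give the same value here, because Q is a self-inverse relabeling of P; in general KL divergence is asymmetric.

D_KL(P||Q) = Σ P(x) log₂(P(x)/Q(x))

Computing term by term:
  P(1)·log₂(P(1)/Q(1)) = 0.9464·log₂(0.9464/0.0536) = 3.92013
  P(2)·log₂(P(2)/Q(2)) = 0.0536·log₂(0.0536/0.9464) = -0.22202

D_KL(P||Q) = 3.92013 - 0.22202 = 3.69811 ≈ 3.6981 bits

D_KL(Q||P) = Σ Q(x) log₂(Q(x)/P(x))

Computing term by term:
  Q(1)·log₂(Q(1)/P(1)) = 0.0536·log₂(0.0536/0.9464) = -0.22202
  Q(2)·log₂(Q(2)/P(2)) = 0.9464·log₂(0.9464/0.0536) = 3.92013

D_KL(Q||P) = -0.22202 + 3.92013 = 3.69811 ≈ 3.6981 bits

These ARE equal here. Q is P with outcomes relabeled (Q(1) = P(2), Q(2) = P(1)) by a relabeling that is its own inverse, so the two sums contain exactly the same terms in a different order. This is a special case — KL divergence is not symmetric in general: D_KL(P||Q) ≠ D_KL(Q||P) for most P, Q.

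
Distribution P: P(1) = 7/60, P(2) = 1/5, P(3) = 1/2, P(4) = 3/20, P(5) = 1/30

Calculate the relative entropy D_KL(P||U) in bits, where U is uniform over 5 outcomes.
0.4218 bits

U(i) = 1/5 for all i

D_KL(P||U) = Σ P(x) log₂(P(x) / (1/5))
           = Σ P(x) log₂(P(x)) + log₂(5)
           = log₂(5) - H(P)

H(P) = -Σ P(x) log₂(P(x)):
  -P(1)·log₂(P(1)) = -(7/60)·log₂(7/60) = 0.36161
  -P(2)·log₂(P(2)) = -(1/5)·log₂(1/5) = 0.46439
  -P(3)·log₂(P(3)) = -(1/2)·log₂(1/2) = 0.50000
  -P(4)·log₂(P(4)) = -(3/20)·log₂(3/20) = 0.41054
  -P(5)·log₂(P(5)) = -(1/30)·log₂(1/30) = 0.16356
H(P) = 0.36161 + 0.46439 + 0.50000 + 0.41054 + 0.16356 = 1.90010 bits

log₂(5) = 2.32193 bits

D_KL(P||U) = 2.32193 - 1.90010 = 0.42183 ≈ 0.4218 bits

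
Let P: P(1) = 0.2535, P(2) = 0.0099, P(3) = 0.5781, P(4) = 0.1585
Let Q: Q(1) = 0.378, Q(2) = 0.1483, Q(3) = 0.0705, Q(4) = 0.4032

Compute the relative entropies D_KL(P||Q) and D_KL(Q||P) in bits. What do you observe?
D_KL(P||Q) = 1.3566 bits, D_KL(Q||P) = 1.1261 bits. The two directions give different values (D_KL(P||Q) exceeds D_KL(Q||P) by 0.2305 bits): KL divergence is asymmetric.

D_KL(P||Q) = Σ P(x) log₂(P(x)/Q(x))

Computing term by term:
  P(1)·log₂(P(1)/Q(1)) = 0.2535·log₂(0.2535/0.378) = -0.14612
  P(2)·log₂(P(2)/Q(2)) = 0.0099·log₂(0.0099/0.1483) = -0.03866
  P(3)·log₂(P(3)/Q(3)) = 0.5781·log₂(0.5781/0.0705) = 1.75489
  P(4)·log₂(P(4)/Q(4)) = 0.1585·log₂(0.1585/0.4032) = -0.21350

D_KL(P||Q) = -0.14612 - 0.03866 + 1.75489 - 0.21350 = 1.35661 ≈ 1.3566 bits

D_KL(Q||P) = Σ Q(x) log₂(Q(x)/P(x))

Computing term by term:
  Q(1)·log₂(Q(1)/P(1)) = 0.378·log₂(0.378/0.2535) = 0.21788
  Q(2)·log₂(Q(2)/P(2)) = 0.1483·log₂(0.1483/0.0099) = 0.57910
  Q(3)·log₂(Q(3)/P(3)) = 0.0705·log₂(0.0705/0.5781) = -0.21401
  Q(4)·log₂(Q(4)/P(4)) = 0.4032·log₂(0.4032/0.1585) = 0.54312

D_KL(Q||P) = 0.21788 + 0.57910 - 0.21401 + 0.54312 = 1.12609 ≈ 1.1261 bits

These are NOT equal (difference: 0.2305 bits). KL divergence is asymmetric: D_KL(P||Q) ≠ D_KL(Q||P) in general.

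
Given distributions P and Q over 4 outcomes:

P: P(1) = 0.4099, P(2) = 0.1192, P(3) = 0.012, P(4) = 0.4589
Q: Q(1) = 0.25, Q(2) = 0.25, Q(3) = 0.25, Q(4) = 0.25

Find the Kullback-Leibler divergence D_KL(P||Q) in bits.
0.5146 bits

D_KL(P||Q) = Σ P(x) log₂(P(x)/Q(x))

Computing term by term:
  P(1)·log₂(P(1)/Q(1)) = 0.4099·log₂(0.4099/0.25) = 0.29240
  P(2)·log₂(P(2)/Q(2)) = 0.1192·log₂(0.1192/0.25) = -0.12737
  P(3)·log₂(P(3)/Q(3)) = 0.012·log₂(0.012/0.25) = -0.05257
  P(4)·log₂(P(4)/Q(4)) = 0.4589·log₂(0.4589/0.25) = 0.40211

D_KL(P||Q) = 0.29240 - 0.12737 - 0.05257 + 0.40211 = 0.51457 ≈ 0.5146 bits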